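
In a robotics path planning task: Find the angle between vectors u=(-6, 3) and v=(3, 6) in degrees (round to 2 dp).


u.v = 0, |u| = sqrt(45) = 6.7082, |v| = sqrt(45) = 6.7082
cos(theta) = u.v/(|u||v|) = 0/sqrt(2025) = 0
theta = acos(0) = 90 degrees

90 degrees


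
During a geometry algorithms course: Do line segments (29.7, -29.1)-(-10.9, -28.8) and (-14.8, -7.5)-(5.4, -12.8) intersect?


Cross products: d1=-200.47, d2=-409.59, d3=-863.61, d4=-654.49
d1*d2 < 0 and d3*d4 < 0? no

No, they don't intersect


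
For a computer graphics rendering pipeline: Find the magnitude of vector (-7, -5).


|u| = sqrt((-7)^2 + (-5)^2) = sqrt(74) = 8.6023

8.6023


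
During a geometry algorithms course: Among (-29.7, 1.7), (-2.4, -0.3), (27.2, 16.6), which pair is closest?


d(P0,P1) = 27.3732, d(P0,P2) = 58.8185, d(P1,P2) = 34.0847
Closest: P0 and P1

Closest pair: (-29.7, 1.7) and (-2.4, -0.3), distance = 27.3732


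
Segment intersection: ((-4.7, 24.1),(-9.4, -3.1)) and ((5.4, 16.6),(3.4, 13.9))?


Cross products: d1=-42.27, d2=-0.56, d3=309.97, d4=268.26
d1*d2 < 0 and d3*d4 < 0? no

No, they don't intersect


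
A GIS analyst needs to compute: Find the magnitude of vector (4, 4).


|u| = sqrt(4^2 + 4^2) = sqrt(32) = 5.6569

5.6569


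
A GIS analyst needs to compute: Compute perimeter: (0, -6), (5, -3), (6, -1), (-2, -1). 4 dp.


Sides: (0, -6)->(5, -3): sqrt(34) = 5.830952, (5, -3)->(6, -1): sqrt(5) = 2.236068, (6, -1)->(-2, -1): sqrt(64) = 8, (-2, -1)->(0, -6): sqrt(29) = 5.385165
Sum = 21.452185
Perimeter = 21.4522

21.4522


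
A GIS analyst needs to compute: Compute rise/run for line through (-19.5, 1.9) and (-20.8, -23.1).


slope = (y2-y1)/(x2-x1) = ((-23.1)-1.9)/((-20.8)-(-19.5)) = (-25)/(-1.3) = 19.2308

19.2308


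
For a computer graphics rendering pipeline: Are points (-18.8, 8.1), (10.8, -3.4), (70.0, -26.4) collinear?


Cross product: (10.8-(-18.8))*((-26.4)-8.1) - ((-3.4)-8.1)*(70-(-18.8))
= 0

Yes, collinear


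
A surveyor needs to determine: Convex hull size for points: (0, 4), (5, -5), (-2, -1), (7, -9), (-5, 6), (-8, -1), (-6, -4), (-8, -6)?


Convex hull vertices (CCW): (-8, -6), (7, -9), (5, -5), (0, 4), (-5, 6), (-8, -1)
Count = 6

6


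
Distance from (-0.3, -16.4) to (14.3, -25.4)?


dx=14.6, dy=-9
d^2 = 14.6^2 + (-9)^2 = 294.16
d = sqrt(294.16) = 17.1511

17.1511


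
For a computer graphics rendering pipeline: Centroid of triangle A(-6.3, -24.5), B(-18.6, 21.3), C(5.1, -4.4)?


Centroid = ((x_A+x_B+x_C)/3, (y_A+y_B+y_C)/3)
= (((-6.3)+(-18.6)+5.1)/3, ((-24.5)+21.3+(-4.4))/3)
= (-6.6, -2.5333)

(-6.6, -2.5333)


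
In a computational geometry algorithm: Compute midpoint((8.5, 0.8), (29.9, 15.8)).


M = ((8.5+29.9)/2, (0.8+15.8)/2)
= (19.2, 8.3)

(19.2, 8.3)


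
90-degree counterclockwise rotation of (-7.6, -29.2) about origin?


90° CCW: (x,y) -> (-y, x)
(-7.6,-29.2) -> (29.2, -7.6)

(29.2, -7.6)


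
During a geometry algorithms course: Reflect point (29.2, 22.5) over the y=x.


Reflection over y=x: (x,y) -> (y,x)
(29.2, 22.5) -> (22.5, 29.2)

(22.5, 29.2)


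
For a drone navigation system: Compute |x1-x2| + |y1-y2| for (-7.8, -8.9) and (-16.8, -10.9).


|(-7.8)-(-16.8)| + |(-8.9)-(-10.9)| = 9 + 2 = 11

11


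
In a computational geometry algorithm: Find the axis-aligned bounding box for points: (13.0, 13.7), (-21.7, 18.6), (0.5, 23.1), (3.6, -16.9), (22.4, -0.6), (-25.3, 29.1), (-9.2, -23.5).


x range: [-25.3, 22.4]
y range: [-23.5, 29.1]
Bounding box: (-25.3,-23.5) to (22.4,29.1)

(-25.3,-23.5) to (22.4,29.1)


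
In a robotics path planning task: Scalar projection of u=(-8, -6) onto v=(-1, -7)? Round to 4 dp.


u.v = 50, |v| = sqrt(50) = 7.0711
Scalar projection = u.v / |v| = 50 / sqrt(50) = 7.0711

7.0711


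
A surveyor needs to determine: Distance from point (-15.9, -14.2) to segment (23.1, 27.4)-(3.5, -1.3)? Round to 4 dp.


Project P onto AB: t = 1 (clamped to [0,1])
Closest point on segment: (3.5, -1.3)
Distance: 23.2974

23.2974


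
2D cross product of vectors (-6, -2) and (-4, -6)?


u x v = u_x*v_y - u_y*v_x = (-6)*(-6) - (-2)*(-4)
= 36 - 8 = 28

28


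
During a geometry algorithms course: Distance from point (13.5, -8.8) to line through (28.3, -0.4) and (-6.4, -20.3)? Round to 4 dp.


|cross product| = 3.04
|line direction| = sqrt(1600.1) = 40.0012
Distance = 3.04/sqrt(1600.1) = 0.076

0.076


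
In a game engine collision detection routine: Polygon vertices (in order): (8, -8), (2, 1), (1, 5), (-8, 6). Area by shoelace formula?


Shoelace sum: (8*1 - 2*(-8)) + (2*5 - 1*1) + (1*6 - (-8)*5) + ((-8)*(-8) - 8*6)
= 95
Area = |95|/2 = 47.5

47.5


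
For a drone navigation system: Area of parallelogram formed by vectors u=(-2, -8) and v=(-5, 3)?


|u x v| = |(-2)*3 - (-8)*(-5)|
= |(-6) - 40| = 46

46


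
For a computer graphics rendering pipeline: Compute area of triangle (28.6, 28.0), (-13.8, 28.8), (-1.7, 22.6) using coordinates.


Area = |x_A(y_B-y_C) + x_B(y_C-y_A) + x_C(y_A-y_B)|/2
= |177.32 + 74.52 + 1.36|/2
= 253.2/2 = 126.6

126.6


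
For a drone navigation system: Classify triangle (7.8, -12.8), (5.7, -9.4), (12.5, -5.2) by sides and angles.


Side lengths squared: AB^2=15.97, BC^2=63.88, CA^2=79.85
Sorted: [15.97, 63.88, 79.85]
By sides: Scalene, By angles: Right

Scalene, Right


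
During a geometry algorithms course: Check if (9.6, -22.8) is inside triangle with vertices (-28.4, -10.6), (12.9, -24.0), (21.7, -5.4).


Cross products: AB x AP = 5.34, BC x BP = 71.94, CA x CP = 808.82
All same sign? yes

Yes, inside


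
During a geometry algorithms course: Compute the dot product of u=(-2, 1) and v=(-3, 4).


u . v = u_x*v_x + u_y*v_y = (-2)*(-3) + 1*4
= 6 + 4 = 10

10


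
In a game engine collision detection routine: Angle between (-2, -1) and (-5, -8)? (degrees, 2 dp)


u.v = 18, |u| = sqrt(5) = 2.2361, |v| = sqrt(89) = 9.434
cos(theta) = u.v/(|u||v|) = 18/sqrt(445) = 0.853282
theta = acos(0.853282) = 31.43 degrees

31.43 degrees


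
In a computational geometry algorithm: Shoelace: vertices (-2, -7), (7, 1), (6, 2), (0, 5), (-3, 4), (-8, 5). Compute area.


Shoelace sum: ((-2)*1 - 7*(-7)) + (7*2 - 6*1) + (6*5 - 0*2) + (0*4 - (-3)*5) + ((-3)*5 - (-8)*4) + ((-8)*(-7) - (-2)*5)
= 183
Area = |183|/2 = 91.5

91.5


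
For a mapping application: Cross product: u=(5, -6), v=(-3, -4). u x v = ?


u x v = u_x*v_y - u_y*v_x = 5*(-4) - (-6)*(-3)
= (-20) - 18 = -38

-38


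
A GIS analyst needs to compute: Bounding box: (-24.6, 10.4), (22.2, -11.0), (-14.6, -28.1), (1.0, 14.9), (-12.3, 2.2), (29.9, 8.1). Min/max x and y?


x range: [-24.6, 29.9]
y range: [-28.1, 14.9]
Bounding box: (-24.6,-28.1) to (29.9,14.9)

(-24.6,-28.1) to (29.9,14.9)


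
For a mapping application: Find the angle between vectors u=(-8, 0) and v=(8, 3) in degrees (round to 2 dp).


u.v = -64, |u| = sqrt(64) = 8, |v| = sqrt(73) = 8.544
cos(theta) = u.v/(|u||v|) = -64/sqrt(4672) = -0.936329
theta = acos(-0.936329) = 159.44 degrees

159.44 degrees


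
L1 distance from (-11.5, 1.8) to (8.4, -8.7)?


|(-11.5)-8.4| + |1.8-(-8.7)| = 19.9 + 10.5 = 30.4

30.4


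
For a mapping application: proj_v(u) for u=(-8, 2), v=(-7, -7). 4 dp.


u.v = 42, |v| = sqrt(98) = 9.8995
Scalar projection = u.v / |v| = 42 / sqrt(98) = 4.2426

4.2426


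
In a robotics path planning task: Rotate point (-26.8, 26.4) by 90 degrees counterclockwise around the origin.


90° CCW: (x,y) -> (-y, x)
(-26.8,26.4) -> (-26.4, -26.8)

(-26.4, -26.8)


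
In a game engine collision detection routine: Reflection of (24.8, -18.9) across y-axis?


Reflection over y-axis: (x,y) -> (-x,y)
(24.8, -18.9) -> (-24.8, -18.9)

(-24.8, -18.9)


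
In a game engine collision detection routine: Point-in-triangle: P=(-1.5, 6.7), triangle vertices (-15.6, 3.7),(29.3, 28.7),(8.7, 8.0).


Cross products: AB x AP = -217.8, BC x BP = -184.36, CA x CP = -12.27
All same sign? yes

Yes, inside


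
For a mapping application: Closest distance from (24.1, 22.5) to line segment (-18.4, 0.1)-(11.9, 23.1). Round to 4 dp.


Project P onto AB: t = 1 (clamped to [0,1])
Closest point on segment: (11.9, 23.1)
Distance: 12.2147

12.2147


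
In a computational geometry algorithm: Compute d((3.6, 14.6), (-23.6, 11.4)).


dx=-27.2, dy=-3.2
d^2 = (-27.2)^2 + (-3.2)^2 = 750.08
d = sqrt(750.08) = 27.3876

27.3876


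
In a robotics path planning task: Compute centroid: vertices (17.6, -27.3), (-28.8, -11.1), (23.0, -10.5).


Centroid = ((x_A+x_B+x_C)/3, (y_A+y_B+y_C)/3)
= ((17.6+(-28.8)+23)/3, ((-27.3)+(-11.1)+(-10.5))/3)
= (3.9333, -16.3)

(3.9333, -16.3)


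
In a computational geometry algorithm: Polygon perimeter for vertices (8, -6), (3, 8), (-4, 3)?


Sides: (8, -6)->(3, 8): sqrt(221) = 14.866069, (3, 8)->(-4, 3): sqrt(74) = 8.602325, (-4, 3)->(8, -6): sqrt(225) = 15
Sum = 38.468394
Perimeter = 38.4684

38.4684


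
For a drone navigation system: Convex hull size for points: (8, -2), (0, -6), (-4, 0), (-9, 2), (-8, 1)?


Convex hull vertices (CCW): (-9, 2), (-8, 1), (0, -6), (8, -2)
Count = 4

4


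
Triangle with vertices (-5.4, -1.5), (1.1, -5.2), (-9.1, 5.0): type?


Side lengths squared: AB^2=55.94, BC^2=208.08, CA^2=55.94
Sorted: [55.94, 55.94, 208.08]
By sides: Isosceles, By angles: Obtuse

Isosceles, Obtuse


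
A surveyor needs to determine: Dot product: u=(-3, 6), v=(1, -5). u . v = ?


u . v = u_x*v_x + u_y*v_y = (-3)*1 + 6*(-5)
= (-3) + (-30) = -33

-33


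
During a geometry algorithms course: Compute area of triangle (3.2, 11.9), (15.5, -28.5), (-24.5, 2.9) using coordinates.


Area = |x_A(y_B-y_C) + x_B(y_C-y_A) + x_C(y_A-y_B)|/2
= |(-100.48) + (-139.5) + (-989.8)|/2
= 1229.78/2 = 614.89

614.89


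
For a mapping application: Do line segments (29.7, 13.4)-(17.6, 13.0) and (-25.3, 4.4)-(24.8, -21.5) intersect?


Cross products: d1=1875.4, d2=1541.97, d3=86.9, d4=420.33
d1*d2 < 0 and d3*d4 < 0? no

No, they don't intersect


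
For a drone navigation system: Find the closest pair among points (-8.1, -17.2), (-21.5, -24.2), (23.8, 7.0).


d(P0,P1) = 15.1182, d(P0,P2) = 40.0406, d(P1,P2) = 55.0048
Closest: P0 and P1

Closest pair: (-8.1, -17.2) and (-21.5, -24.2), distance = 15.1182


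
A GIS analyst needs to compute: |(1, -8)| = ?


|u| = sqrt(1^2 + (-8)^2) = sqrt(65) = 8.0623

8.0623


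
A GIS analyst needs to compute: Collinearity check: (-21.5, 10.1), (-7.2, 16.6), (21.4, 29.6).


Cross product: ((-7.2)-(-21.5))*(29.6-10.1) - (16.6-10.1)*(21.4-(-21.5))
= 0

Yes, collinear


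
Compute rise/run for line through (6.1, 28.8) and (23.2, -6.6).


slope = (y2-y1)/(x2-x1) = ((-6.6)-28.8)/(23.2-6.1) = (-35.4)/17.1 = -2.0702

-2.0702


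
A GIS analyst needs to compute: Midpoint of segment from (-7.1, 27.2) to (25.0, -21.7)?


M = (((-7.1)+25)/2, (27.2+(-21.7))/2)
= (8.95, 2.75)

(8.95, 2.75)


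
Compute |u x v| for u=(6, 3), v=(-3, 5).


|u x v| = |6*5 - 3*(-3)|
= |30 - (-9)| = 39

39


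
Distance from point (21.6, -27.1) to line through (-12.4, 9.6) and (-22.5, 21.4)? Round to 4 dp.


|cross product| = 30.53
|line direction| = sqrt(241.25) = 15.5322
Distance = 30.53/sqrt(241.25) = 1.9656

1.9656


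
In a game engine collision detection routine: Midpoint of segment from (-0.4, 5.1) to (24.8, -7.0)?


M = (((-0.4)+24.8)/2, (5.1+(-7))/2)
= (12.2, -0.95)

(12.2, -0.95)


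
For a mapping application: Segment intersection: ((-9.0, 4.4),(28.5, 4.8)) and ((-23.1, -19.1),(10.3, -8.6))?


Cross products: d1=636.85, d2=256.46, d3=-875.61, d4=-495.22
d1*d2 < 0 and d3*d4 < 0? no

No, they don't intersect


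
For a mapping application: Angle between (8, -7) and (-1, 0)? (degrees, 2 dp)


u.v = -8, |u| = sqrt(113) = 10.6301, |v| = sqrt(1) = 1
cos(theta) = u.v/(|u||v|) = -8/sqrt(113) = -0.752577
theta = acos(-0.752577) = 138.81 degrees

138.81 degrees


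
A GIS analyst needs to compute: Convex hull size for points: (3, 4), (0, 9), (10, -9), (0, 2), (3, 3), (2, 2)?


Convex hull vertices (CCW): (0, 2), (10, -9), (3, 4), (0, 9)
Count = 4

4


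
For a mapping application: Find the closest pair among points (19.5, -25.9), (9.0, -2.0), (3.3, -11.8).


d(P0,P1) = 26.1048, d(P0,P2) = 21.4767, d(P1,P2) = 11.3371
Closest: P1 and P2

Closest pair: (9.0, -2.0) and (3.3, -11.8), distance = 11.3371


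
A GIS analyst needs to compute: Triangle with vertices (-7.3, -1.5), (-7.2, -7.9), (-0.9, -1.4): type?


Side lengths squared: AB^2=40.97, BC^2=81.94, CA^2=40.97
Sorted: [40.97, 40.97, 81.94]
By sides: Isosceles, By angles: Right

Isosceles, Right


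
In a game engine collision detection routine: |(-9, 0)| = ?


|u| = sqrt((-9)^2 + 0^2) = sqrt(81) = 9

9


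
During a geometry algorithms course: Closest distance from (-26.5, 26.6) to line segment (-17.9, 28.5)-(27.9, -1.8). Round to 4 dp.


Project P onto AB: t = 0 (clamped to [0,1])
Closest point on segment: (-17.9, 28.5)
Distance: 8.8074

8.8074


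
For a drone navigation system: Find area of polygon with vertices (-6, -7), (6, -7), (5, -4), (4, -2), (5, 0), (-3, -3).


Shoelace sum: ((-6)*(-7) - 6*(-7)) + (6*(-4) - 5*(-7)) + (5*(-2) - 4*(-4)) + (4*0 - 5*(-2)) + (5*(-3) - (-3)*0) + ((-3)*(-7) - (-6)*(-3))
= 99
Area = |99|/2 = 49.5

49.5


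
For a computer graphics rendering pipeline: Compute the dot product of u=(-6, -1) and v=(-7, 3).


u . v = u_x*v_x + u_y*v_y = (-6)*(-7) + (-1)*3
= 42 + (-3) = 39

39


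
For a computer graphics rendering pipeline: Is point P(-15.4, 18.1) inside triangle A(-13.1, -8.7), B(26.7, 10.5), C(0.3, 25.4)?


Cross products: AB x AP = 1110.8, BC x BP = 426.65, CA x CP = -437.55
All same sign? no

No, outside


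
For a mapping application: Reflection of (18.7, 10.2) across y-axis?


Reflection over y-axis: (x,y) -> (-x,y)
(18.7, 10.2) -> (-18.7, 10.2)

(-18.7, 10.2)


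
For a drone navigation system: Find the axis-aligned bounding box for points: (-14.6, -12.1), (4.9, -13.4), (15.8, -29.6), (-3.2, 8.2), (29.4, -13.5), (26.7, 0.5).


x range: [-14.6, 29.4]
y range: [-29.6, 8.2]
Bounding box: (-14.6,-29.6) to (29.4,8.2)

(-14.6,-29.6) to (29.4,8.2)


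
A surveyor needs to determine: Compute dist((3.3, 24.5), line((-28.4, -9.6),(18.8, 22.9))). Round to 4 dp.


|cross product| = 579.27
|line direction| = sqrt(3284.09) = 57.307
Distance = 579.27/sqrt(3284.09) = 10.1082

10.1082


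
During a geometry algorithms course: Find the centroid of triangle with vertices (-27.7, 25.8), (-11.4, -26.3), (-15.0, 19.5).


Centroid = ((x_A+x_B+x_C)/3, (y_A+y_B+y_C)/3)
= (((-27.7)+(-11.4)+(-15))/3, (25.8+(-26.3)+19.5)/3)
= (-18.0333, 6.3333)

(-18.0333, 6.3333)


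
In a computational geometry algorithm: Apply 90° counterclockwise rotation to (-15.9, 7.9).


90° CCW: (x,y) -> (-y, x)
(-15.9,7.9) -> (-7.9, -15.9)

(-7.9, -15.9)


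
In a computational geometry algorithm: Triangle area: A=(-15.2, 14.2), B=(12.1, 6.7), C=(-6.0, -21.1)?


Area = |x_A(y_B-y_C) + x_B(y_C-y_A) + x_C(y_A-y_B)|/2
= |(-422.56) + (-427.13) + (-45)|/2
= 894.69/2 = 447.345

447.345


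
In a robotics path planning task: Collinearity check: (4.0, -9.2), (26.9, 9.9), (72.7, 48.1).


Cross product: (26.9-4)*(48.1-(-9.2)) - (9.9-(-9.2))*(72.7-4)
= 0

Yes, collinear


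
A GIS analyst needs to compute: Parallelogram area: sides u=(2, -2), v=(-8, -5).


|u x v| = |2*(-5) - (-2)*(-8)|
= |(-10) - 16| = 26

26


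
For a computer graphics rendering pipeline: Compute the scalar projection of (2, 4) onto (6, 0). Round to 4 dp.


u.v = 12, |v| = sqrt(36) = 6
Scalar projection = u.v / |v| = 12 / sqrt(36) = 2

2


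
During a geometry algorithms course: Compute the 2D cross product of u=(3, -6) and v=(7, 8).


u x v = u_x*v_y - u_y*v_x = 3*8 - (-6)*7
= 24 - (-42) = 66

66


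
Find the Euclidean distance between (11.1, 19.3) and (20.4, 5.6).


dx=9.3, dy=-13.7
d^2 = 9.3^2 + (-13.7)^2 = 274.18
d = sqrt(274.18) = 16.5584

16.5584


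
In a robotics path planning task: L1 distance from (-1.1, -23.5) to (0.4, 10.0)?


|(-1.1)-0.4| + |(-23.5)-10| = 1.5 + 33.5 = 35

35


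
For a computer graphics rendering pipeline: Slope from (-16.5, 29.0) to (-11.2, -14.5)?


slope = (y2-y1)/(x2-x1) = ((-14.5)-29)/((-11.2)-(-16.5)) = (-43.5)/5.3 = -8.2075

-8.2075


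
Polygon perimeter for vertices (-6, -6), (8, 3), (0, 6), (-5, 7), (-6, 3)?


Sides: (-6, -6)->(8, 3): sqrt(277) = 16.643317, (8, 3)->(0, 6): sqrt(73) = 8.544004, (0, 6)->(-5, 7): sqrt(26) = 5.09902, (-5, 7)->(-6, 3): sqrt(17) = 4.123106, (-6, 3)->(-6, -6): sqrt(81) = 9
Sum = 43.409447
Perimeter = 43.4094

43.4094


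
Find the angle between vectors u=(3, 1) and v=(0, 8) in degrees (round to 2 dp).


u.v = 8, |u| = sqrt(10) = 3.1623, |v| = sqrt(64) = 8
cos(theta) = u.v/(|u||v|) = 8/sqrt(640) = 0.316228
theta = acos(0.316228) = 71.57 degrees

71.57 degrees


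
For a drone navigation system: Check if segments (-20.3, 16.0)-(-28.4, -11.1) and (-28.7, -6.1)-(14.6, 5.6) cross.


Cross products: d1=858.65, d2=-220.01, d3=-48.63, d4=1030.03
d1*d2 < 0 and d3*d4 < 0? yes

Yes, they intersect


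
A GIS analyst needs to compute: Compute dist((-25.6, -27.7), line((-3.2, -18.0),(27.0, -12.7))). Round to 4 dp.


|cross product| = 174.22
|line direction| = sqrt(940.13) = 30.6615
Distance = 174.22/sqrt(940.13) = 5.682

5.682


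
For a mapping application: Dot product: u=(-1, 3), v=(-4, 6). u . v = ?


u . v = u_x*v_x + u_y*v_y = (-1)*(-4) + 3*6
= 4 + 18 = 22

22


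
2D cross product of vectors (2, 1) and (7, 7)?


u x v = u_x*v_y - u_y*v_x = 2*7 - 1*7
= 14 - 7 = 7

7


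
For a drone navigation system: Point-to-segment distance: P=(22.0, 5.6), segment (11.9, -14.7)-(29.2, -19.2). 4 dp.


Project P onto AB: t = 0.2609 (clamped to [0,1])
Closest point on segment: (16.4142, -15.8742)
Distance: 22.1888

22.1888


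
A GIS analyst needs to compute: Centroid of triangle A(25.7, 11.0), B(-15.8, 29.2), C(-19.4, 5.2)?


Centroid = ((x_A+x_B+x_C)/3, (y_A+y_B+y_C)/3)
= ((25.7+(-15.8)+(-19.4))/3, (11+29.2+5.2)/3)
= (-3.1667, 15.1333)

(-3.1667, 15.1333)


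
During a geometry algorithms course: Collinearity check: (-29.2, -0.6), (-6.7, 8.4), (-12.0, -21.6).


Cross product: ((-6.7)-(-29.2))*((-21.6)-(-0.6)) - (8.4-(-0.6))*((-12)-(-29.2))
= -627.3

No, not collinear


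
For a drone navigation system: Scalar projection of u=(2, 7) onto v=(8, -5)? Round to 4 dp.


u.v = -19, |v| = sqrt(89) = 9.434
Scalar projection = u.v / |v| = -19 / sqrt(89) = -2.014

-2.014


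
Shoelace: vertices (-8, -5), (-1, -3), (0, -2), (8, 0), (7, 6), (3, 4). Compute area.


Shoelace sum: ((-8)*(-3) - (-1)*(-5)) + ((-1)*(-2) - 0*(-3)) + (0*0 - 8*(-2)) + (8*6 - 7*0) + (7*4 - 3*6) + (3*(-5) - (-8)*4)
= 112
Area = |112|/2 = 56

56


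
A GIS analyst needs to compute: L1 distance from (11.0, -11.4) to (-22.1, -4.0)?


|11-(-22.1)| + |(-11.4)-(-4)| = 33.1 + 7.4 = 40.5

40.5


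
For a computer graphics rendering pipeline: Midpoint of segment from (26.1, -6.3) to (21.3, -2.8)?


M = ((26.1+21.3)/2, ((-6.3)+(-2.8))/2)
= (23.7, -4.55)

(23.7, -4.55)


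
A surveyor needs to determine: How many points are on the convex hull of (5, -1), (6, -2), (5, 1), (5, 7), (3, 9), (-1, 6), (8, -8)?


Convex hull vertices (CCW): (-1, 6), (8, -8), (5, 7), (3, 9)
Count = 4

4


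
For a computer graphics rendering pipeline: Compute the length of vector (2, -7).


|u| = sqrt(2^2 + (-7)^2) = sqrt(53) = 7.2801

7.2801


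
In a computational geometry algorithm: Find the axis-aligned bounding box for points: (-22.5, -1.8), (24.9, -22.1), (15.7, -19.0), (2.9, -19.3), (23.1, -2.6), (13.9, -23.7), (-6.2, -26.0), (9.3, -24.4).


x range: [-22.5, 24.9]
y range: [-26, -1.8]
Bounding box: (-22.5,-26) to (24.9,-1.8)

(-22.5,-26) to (24.9,-1.8)


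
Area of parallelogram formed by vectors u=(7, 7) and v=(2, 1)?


|u x v| = |7*1 - 7*2|
= |7 - 14| = 7

7


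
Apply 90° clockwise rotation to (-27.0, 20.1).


90° CW: (x,y) -> (y, -x)
(-27,20.1) -> (20.1, 27)

(20.1, 27)


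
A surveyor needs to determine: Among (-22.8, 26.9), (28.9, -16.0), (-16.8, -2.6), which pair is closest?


d(P0,P1) = 67.1811, d(P0,P2) = 30.104, d(P1,P2) = 47.624
Closest: P0 and P2

Closest pair: (-22.8, 26.9) and (-16.8, -2.6), distance = 30.104


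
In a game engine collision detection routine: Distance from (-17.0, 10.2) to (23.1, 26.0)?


dx=40.1, dy=15.8
d^2 = 40.1^2 + 15.8^2 = 1857.65
d = sqrt(1857.65) = 43.1005

43.1005


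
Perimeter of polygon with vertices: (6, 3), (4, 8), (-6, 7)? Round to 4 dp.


Sides: (6, 3)->(4, 8): sqrt(29) = 5.385165, (4, 8)->(-6, 7): sqrt(101) = 10.049876, (-6, 7)->(6, 3): sqrt(160) = 12.649111
Sum = 28.084152
Perimeter = 28.0842

28.0842


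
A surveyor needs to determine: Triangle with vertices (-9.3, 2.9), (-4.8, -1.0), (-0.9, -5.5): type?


Side lengths squared: AB^2=35.46, BC^2=35.46, CA^2=141.12
Sorted: [35.46, 35.46, 141.12]
By sides: Isosceles, By angles: Obtuse

Isosceles, Obtuse


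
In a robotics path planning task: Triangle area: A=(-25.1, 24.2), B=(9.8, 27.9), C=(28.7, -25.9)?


Area = |x_A(y_B-y_C) + x_B(y_C-y_A) + x_C(y_A-y_B)|/2
= |(-1350.38) + (-490.98) + (-106.19)|/2
= 1947.55/2 = 973.775

973.775


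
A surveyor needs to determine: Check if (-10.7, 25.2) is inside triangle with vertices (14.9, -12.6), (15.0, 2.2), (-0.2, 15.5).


Cross products: AB x AP = 382.66, BC x BP = -7.79, CA x CP = -148.58
All same sign? no

No, outside


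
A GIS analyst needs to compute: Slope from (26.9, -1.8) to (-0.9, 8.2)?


slope = (y2-y1)/(x2-x1) = (8.2-(-1.8))/((-0.9)-26.9) = 10/(-27.8) = -0.3597

-0.3597


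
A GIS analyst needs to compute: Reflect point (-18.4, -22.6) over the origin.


Reflection over origin: (x,y) -> (-x,-y)
(-18.4, -22.6) -> (18.4, 22.6)

(18.4, 22.6)


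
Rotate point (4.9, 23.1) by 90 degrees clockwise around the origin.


90° CW: (x,y) -> (y, -x)
(4.9,23.1) -> (23.1, -4.9)

(23.1, -4.9)


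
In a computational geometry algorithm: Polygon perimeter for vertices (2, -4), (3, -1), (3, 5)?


Sides: (2, -4)->(3, -1): sqrt(10) = 3.162278, (3, -1)->(3, 5): sqrt(36) = 6, (3, 5)->(2, -4): sqrt(82) = 9.055385
Sum = 18.217663
Perimeter = 18.2177

18.2177


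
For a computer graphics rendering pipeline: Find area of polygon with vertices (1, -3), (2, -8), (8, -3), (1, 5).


Shoelace sum: (1*(-8) - 2*(-3)) + (2*(-3) - 8*(-8)) + (8*5 - 1*(-3)) + (1*(-3) - 1*5)
= 91
Area = |91|/2 = 45.5

45.5


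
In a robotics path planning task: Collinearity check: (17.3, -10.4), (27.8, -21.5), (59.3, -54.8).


Cross product: (27.8-17.3)*((-54.8)-(-10.4)) - ((-21.5)-(-10.4))*(59.3-17.3)
= 0

Yes, collinear


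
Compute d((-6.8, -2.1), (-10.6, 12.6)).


dx=-3.8, dy=14.7
d^2 = (-3.8)^2 + 14.7^2 = 230.53
d = sqrt(230.53) = 15.1832

15.1832


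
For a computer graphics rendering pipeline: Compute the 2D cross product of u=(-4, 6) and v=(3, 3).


u x v = u_x*v_y - u_y*v_x = (-4)*3 - 6*3
= (-12) - 18 = -30

-30


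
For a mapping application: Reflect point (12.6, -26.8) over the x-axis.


Reflection over x-axis: (x,y) -> (x,-y)
(12.6, -26.8) -> (12.6, 26.8)

(12.6, 26.8)


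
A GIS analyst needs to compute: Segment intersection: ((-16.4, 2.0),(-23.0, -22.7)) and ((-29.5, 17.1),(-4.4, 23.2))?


Cross products: d1=-458.92, d2=-1038.63, d3=-423.23, d4=156.48
d1*d2 < 0 and d3*d4 < 0? no

No, they don't intersect


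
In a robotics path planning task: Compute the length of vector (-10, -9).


|u| = sqrt((-10)^2 + (-9)^2) = sqrt(181) = 13.4536

13.4536


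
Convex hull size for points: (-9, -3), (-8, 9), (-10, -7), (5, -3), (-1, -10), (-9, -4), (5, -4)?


Convex hull vertices (CCW): (-10, -7), (-1, -10), (5, -4), (5, -3), (-8, 9)
Count = 5

5


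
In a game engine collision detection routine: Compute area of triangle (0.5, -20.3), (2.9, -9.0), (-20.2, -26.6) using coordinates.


Area = |x_A(y_B-y_C) + x_B(y_C-y_A) + x_C(y_A-y_B)|/2
= |8.8 + (-18.27) + 228.26|/2
= 218.79/2 = 109.395

109.395


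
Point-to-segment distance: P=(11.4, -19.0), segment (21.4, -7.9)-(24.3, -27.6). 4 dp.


Project P onto AB: t = 0.4784 (clamped to [0,1])
Closest point on segment: (22.7872, -17.3237)
Distance: 11.51

11.51


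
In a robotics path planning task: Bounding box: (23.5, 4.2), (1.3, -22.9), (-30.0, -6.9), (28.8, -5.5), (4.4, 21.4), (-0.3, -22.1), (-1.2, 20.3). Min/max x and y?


x range: [-30, 28.8]
y range: [-22.9, 21.4]
Bounding box: (-30,-22.9) to (28.8,21.4)

(-30,-22.9) to (28.8,21.4)


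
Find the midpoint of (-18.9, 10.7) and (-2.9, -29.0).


M = (((-18.9)+(-2.9))/2, (10.7+(-29))/2)
= (-10.9, -9.15)

(-10.9, -9.15)


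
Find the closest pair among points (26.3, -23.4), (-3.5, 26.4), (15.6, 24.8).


d(P0,P1) = 58.0352, d(P0,P2) = 49.3734, d(P1,P2) = 19.1669
Closest: P1 and P2

Closest pair: (-3.5, 26.4) and (15.6, 24.8), distance = 19.1669


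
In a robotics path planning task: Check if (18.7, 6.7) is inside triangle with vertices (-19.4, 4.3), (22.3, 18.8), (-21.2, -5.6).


Cross products: AB x AP = -452.37, BC x BP = 438.51, CA x CP = -372.87
All same sign? no

No, outside


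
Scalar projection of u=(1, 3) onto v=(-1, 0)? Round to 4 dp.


u.v = -1, |v| = sqrt(1) = 1
Scalar projection = u.v / |v| = -1 / sqrt(1) = -1

-1


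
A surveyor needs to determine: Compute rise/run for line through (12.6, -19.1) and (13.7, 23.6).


slope = (y2-y1)/(x2-x1) = (23.6-(-19.1))/(13.7-12.6) = 42.7/1.1 = 38.8182

38.8182


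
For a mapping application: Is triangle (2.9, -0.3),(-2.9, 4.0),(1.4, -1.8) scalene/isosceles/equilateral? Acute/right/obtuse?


Side lengths squared: AB^2=52.13, BC^2=52.13, CA^2=4.5
Sorted: [4.5, 52.13, 52.13]
By sides: Isosceles, By angles: Acute

Isosceles, Acute


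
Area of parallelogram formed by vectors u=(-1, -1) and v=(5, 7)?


|u x v| = |(-1)*7 - (-1)*5|
= |(-7) - (-5)| = 2

2


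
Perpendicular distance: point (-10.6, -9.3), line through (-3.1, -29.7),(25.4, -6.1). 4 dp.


|cross product| = 758.4
|line direction| = sqrt(1369.21) = 37.0028
Distance = 758.4/sqrt(1369.21) = 20.4957

20.4957


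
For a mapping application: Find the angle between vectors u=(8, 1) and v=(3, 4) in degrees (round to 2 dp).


u.v = 28, |u| = sqrt(65) = 8.0623, |v| = sqrt(25) = 5
cos(theta) = u.v/(|u||v|) = 28/sqrt(1625) = 0.694595
theta = acos(0.694595) = 46.01 degrees

46.01 degrees


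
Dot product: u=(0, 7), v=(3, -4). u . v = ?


u . v = u_x*v_x + u_y*v_y = 0*3 + 7*(-4)
= 0 + (-28) = -28

-28


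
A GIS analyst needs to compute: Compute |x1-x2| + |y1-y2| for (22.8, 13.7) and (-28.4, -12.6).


|22.8-(-28.4)| + |13.7-(-12.6)| = 51.2 + 26.3 = 77.5

77.5


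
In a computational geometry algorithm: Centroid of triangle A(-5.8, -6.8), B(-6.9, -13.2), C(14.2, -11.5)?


Centroid = ((x_A+x_B+x_C)/3, (y_A+y_B+y_C)/3)
= (((-5.8)+(-6.9)+14.2)/3, ((-6.8)+(-13.2)+(-11.5))/3)
= (0.5, -10.5)

(0.5, -10.5)


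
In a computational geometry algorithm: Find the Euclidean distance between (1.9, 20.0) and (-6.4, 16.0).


dx=-8.3, dy=-4
d^2 = (-8.3)^2 + (-4)^2 = 84.89
d = sqrt(84.89) = 9.2136

9.2136


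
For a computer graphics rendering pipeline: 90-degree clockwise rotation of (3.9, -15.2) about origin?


90° CW: (x,y) -> (y, -x)
(3.9,-15.2) -> (-15.2, -3.9)

(-15.2, -3.9)


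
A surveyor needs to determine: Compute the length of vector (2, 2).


|u| = sqrt(2^2 + 2^2) = sqrt(8) = 2.8284

2.8284


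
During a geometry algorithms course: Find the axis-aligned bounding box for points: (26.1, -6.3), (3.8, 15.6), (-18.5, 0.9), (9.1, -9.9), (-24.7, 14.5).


x range: [-24.7, 26.1]
y range: [-9.9, 15.6]
Bounding box: (-24.7,-9.9) to (26.1,15.6)

(-24.7,-9.9) to (26.1,15.6)


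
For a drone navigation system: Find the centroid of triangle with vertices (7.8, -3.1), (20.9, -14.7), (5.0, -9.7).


Centroid = ((x_A+x_B+x_C)/3, (y_A+y_B+y_C)/3)
= ((7.8+20.9+5)/3, ((-3.1)+(-14.7)+(-9.7))/3)
= (11.2333, -9.1667)

(11.2333, -9.1667)


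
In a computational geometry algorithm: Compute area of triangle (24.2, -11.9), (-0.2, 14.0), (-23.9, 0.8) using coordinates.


Area = |x_A(y_B-y_C) + x_B(y_C-y_A) + x_C(y_A-y_B)|/2
= |319.44 + (-2.54) + 619.01|/2
= 935.91/2 = 467.955

467.955


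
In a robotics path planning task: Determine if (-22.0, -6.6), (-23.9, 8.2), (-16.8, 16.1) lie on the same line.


Cross product: ((-23.9)-(-22))*(16.1-(-6.6)) - (8.2-(-6.6))*((-16.8)-(-22))
= -120.09

No, not collinear


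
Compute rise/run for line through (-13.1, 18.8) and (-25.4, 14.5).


slope = (y2-y1)/(x2-x1) = (14.5-18.8)/((-25.4)-(-13.1)) = (-4.3)/(-12.3) = 0.3496

0.3496


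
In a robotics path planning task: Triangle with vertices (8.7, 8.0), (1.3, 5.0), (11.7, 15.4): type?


Side lengths squared: AB^2=63.76, BC^2=216.32, CA^2=63.76
Sorted: [63.76, 63.76, 216.32]
By sides: Isosceles, By angles: Obtuse

Isosceles, Obtuse


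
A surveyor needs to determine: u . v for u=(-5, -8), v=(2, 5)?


u . v = u_x*v_x + u_y*v_y = (-5)*2 + (-8)*5
= (-10) + (-40) = -50

-50


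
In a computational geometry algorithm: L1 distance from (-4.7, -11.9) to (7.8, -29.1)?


|(-4.7)-7.8| + |(-11.9)-(-29.1)| = 12.5 + 17.2 = 29.7

29.7


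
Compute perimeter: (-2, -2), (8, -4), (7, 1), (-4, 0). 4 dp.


Sides: (-2, -2)->(8, -4): sqrt(104) = 10.198039, (8, -4)->(7, 1): sqrt(26) = 5.09902, (7, 1)->(-4, 0): sqrt(122) = 11.045361, (-4, 0)->(-2, -2): sqrt(8) = 2.828427
Sum = 29.170847
Perimeter = 29.1708

29.1708


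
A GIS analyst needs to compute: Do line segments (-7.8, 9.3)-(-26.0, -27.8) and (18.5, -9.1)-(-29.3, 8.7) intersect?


Cross products: d1=-411.38, d2=1685.96, d3=1310.61, d4=-786.73
d1*d2 < 0 and d3*d4 < 0? yes

Yes, they intersect


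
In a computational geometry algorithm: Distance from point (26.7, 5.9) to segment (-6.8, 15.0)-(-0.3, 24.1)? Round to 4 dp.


Project P onto AB: t = 1 (clamped to [0,1])
Closest point on segment: (-0.3, 24.1)
Distance: 32.5613

32.5613


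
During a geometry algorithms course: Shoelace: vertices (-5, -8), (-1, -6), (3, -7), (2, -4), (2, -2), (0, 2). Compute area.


Shoelace sum: ((-5)*(-6) - (-1)*(-8)) + ((-1)*(-7) - 3*(-6)) + (3*(-4) - 2*(-7)) + (2*(-2) - 2*(-4)) + (2*2 - 0*(-2)) + (0*(-8) - (-5)*2)
= 67
Area = |67|/2 = 33.5

33.5


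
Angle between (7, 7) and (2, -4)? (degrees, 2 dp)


u.v = -14, |u| = sqrt(98) = 9.8995, |v| = sqrt(20) = 4.4721
cos(theta) = u.v/(|u||v|) = -14/sqrt(1960) = -0.316228
theta = acos(-0.316228) = 108.43 degrees

108.43 degrees


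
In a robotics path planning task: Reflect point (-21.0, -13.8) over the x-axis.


Reflection over x-axis: (x,y) -> (x,-y)
(-21, -13.8) -> (-21, 13.8)

(-21, 13.8)


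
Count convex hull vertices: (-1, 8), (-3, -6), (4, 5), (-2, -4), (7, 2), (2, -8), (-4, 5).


Convex hull vertices (CCW): (-4, 5), (-3, -6), (2, -8), (7, 2), (4, 5), (-1, 8)
Count = 6

6


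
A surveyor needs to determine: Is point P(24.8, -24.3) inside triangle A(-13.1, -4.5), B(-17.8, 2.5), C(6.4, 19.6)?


Cross products: AB x AP = -172.24, BC x BP = -1377.02, CA x CP = 1299.49
All same sign? no

No, outside


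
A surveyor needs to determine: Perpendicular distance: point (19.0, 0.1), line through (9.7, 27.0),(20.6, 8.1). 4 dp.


|cross product| = 117.44
|line direction| = sqrt(476.02) = 21.8179
Distance = 117.44/sqrt(476.02) = 5.3827

5.3827


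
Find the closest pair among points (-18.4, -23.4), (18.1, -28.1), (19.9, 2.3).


d(P0,P1) = 36.8014, d(P0,P2) = 46.1235, d(P1,P2) = 30.4532
Closest: P1 and P2

Closest pair: (18.1, -28.1) and (19.9, 2.3), distance = 30.4532


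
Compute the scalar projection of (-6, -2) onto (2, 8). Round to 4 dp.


u.v = -28, |v| = sqrt(68) = 8.2462
Scalar projection = u.v / |v| = -28 / sqrt(68) = -3.3955

-3.3955


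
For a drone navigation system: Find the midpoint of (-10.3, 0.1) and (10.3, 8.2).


M = (((-10.3)+10.3)/2, (0.1+8.2)/2)
= (0, 4.15)

(0, 4.15)


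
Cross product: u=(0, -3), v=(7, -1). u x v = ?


u x v = u_x*v_y - u_y*v_x = 0*(-1) - (-3)*7
= 0 - (-21) = 21

21


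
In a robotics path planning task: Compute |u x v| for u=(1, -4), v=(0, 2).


|u x v| = |1*2 - (-4)*0|
= |2 - 0| = 2

2


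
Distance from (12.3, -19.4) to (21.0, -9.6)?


dx=8.7, dy=9.8
d^2 = 8.7^2 + 9.8^2 = 171.73
d = sqrt(171.73) = 13.1046

13.1046


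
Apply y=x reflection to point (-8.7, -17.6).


Reflection over y=x: (x,y) -> (y,x)
(-8.7, -17.6) -> (-17.6, -8.7)

(-17.6, -8.7)


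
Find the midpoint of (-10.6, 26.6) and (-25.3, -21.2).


M = (((-10.6)+(-25.3))/2, (26.6+(-21.2))/2)
= (-17.95, 2.7)

(-17.95, 2.7)


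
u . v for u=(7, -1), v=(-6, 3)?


u . v = u_x*v_x + u_y*v_y = 7*(-6) + (-1)*3
= (-42) + (-3) = -45

-45


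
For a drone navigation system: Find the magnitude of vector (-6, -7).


|u| = sqrt((-6)^2 + (-7)^2) = sqrt(85) = 9.2195

9.2195


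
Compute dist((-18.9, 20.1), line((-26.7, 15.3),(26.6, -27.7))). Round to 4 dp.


|cross product| = 591.24
|line direction| = sqrt(4689.89) = 68.4828
Distance = 591.24/sqrt(4689.89) = 8.6334

8.6334


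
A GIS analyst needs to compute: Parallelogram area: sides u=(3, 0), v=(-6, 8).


|u x v| = |3*8 - 0*(-6)|
= |24 - 0| = 24

24


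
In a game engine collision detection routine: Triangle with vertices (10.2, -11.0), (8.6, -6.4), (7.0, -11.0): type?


Side lengths squared: AB^2=23.72, BC^2=23.72, CA^2=10.24
Sorted: [10.24, 23.72, 23.72]
By sides: Isosceles, By angles: Acute

Isosceles, Acute


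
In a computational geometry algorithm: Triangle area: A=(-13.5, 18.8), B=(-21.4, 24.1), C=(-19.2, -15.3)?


Area = |x_A(y_B-y_C) + x_B(y_C-y_A) + x_C(y_A-y_B)|/2
= |(-531.9) + 729.74 + 101.76|/2
= 299.6/2 = 149.8

149.8


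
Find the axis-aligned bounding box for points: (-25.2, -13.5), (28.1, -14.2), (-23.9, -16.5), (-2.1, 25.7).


x range: [-25.2, 28.1]
y range: [-16.5, 25.7]
Bounding box: (-25.2,-16.5) to (28.1,25.7)

(-25.2,-16.5) to (28.1,25.7)


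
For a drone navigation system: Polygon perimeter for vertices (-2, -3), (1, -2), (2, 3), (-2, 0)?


Sides: (-2, -3)->(1, -2): sqrt(10) = 3.162278, (1, -2)->(2, 3): sqrt(26) = 5.09902, (2, 3)->(-2, 0): sqrt(25) = 5, (-2, 0)->(-2, -3): sqrt(9) = 3
Sum = 16.261298
Perimeter = 16.2613

16.2613


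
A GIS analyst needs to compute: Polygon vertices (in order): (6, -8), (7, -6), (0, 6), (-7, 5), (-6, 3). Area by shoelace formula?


Shoelace sum: (6*(-6) - 7*(-8)) + (7*6 - 0*(-6)) + (0*5 - (-7)*6) + ((-7)*3 - (-6)*5) + ((-6)*(-8) - 6*3)
= 143
Area = |143|/2 = 71.5

71.5


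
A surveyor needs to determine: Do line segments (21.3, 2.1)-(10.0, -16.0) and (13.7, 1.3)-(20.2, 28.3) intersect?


Cross products: d1=-200, d2=-12.55, d3=-128.52, d4=-315.97
d1*d2 < 0 and d3*d4 < 0? no

No, they don't intersect


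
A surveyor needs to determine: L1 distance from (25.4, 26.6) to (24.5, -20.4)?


|25.4-24.5| + |26.6-(-20.4)| = 0.9 + 47 = 47.9

47.9


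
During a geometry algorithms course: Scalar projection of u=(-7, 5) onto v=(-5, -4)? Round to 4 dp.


u.v = 15, |v| = sqrt(41) = 6.4031
Scalar projection = u.v / |v| = 15 / sqrt(41) = 2.3426

2.3426


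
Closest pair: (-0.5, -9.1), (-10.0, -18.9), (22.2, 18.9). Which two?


d(P0,P1) = 13.6488, d(P0,P2) = 36.0457, d(P1,P2) = 49.6556
Closest: P0 and P1

Closest pair: (-0.5, -9.1) and (-10.0, -18.9), distance = 13.6488


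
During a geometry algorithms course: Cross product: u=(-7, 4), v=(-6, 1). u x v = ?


u x v = u_x*v_y - u_y*v_x = (-7)*1 - 4*(-6)
= (-7) - (-24) = 17

17


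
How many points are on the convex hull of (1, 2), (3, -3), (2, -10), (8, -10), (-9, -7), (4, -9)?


Convex hull vertices (CCW): (-9, -7), (2, -10), (8, -10), (1, 2)
Count = 4

4


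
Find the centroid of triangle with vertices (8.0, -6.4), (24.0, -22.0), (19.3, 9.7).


Centroid = ((x_A+x_B+x_C)/3, (y_A+y_B+y_C)/3)
= ((8+24+19.3)/3, ((-6.4)+(-22)+9.7)/3)
= (17.1, -6.2333)

(17.1, -6.2333)


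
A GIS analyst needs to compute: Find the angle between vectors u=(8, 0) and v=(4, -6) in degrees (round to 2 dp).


u.v = 32, |u| = sqrt(64) = 8, |v| = sqrt(52) = 7.2111
cos(theta) = u.v/(|u||v|) = 32/sqrt(3328) = 0.5547
theta = acos(0.5547) = 56.31 degrees

56.31 degrees


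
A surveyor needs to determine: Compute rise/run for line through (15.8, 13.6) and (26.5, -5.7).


slope = (y2-y1)/(x2-x1) = ((-5.7)-13.6)/(26.5-15.8) = (-19.3)/10.7 = -1.8037

-1.8037


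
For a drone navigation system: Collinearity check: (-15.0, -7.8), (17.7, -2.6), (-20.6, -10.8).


Cross product: (17.7-(-15))*((-10.8)-(-7.8)) - ((-2.6)-(-7.8))*((-20.6)-(-15))
= -68.98

No, not collinear


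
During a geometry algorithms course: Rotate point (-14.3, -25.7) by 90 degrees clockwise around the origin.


90° CW: (x,y) -> (y, -x)
(-14.3,-25.7) -> (-25.7, 14.3)

(-25.7, 14.3)


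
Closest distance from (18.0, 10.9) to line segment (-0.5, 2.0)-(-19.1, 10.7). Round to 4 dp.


Project P onto AB: t = 0 (clamped to [0,1])
Closest point on segment: (-0.5, 2)
Distance: 20.5295

20.5295


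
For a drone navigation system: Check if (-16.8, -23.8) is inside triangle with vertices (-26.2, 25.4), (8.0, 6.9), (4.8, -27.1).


Cross products: AB x AP = -1508.74, BC x BP = -744.96, CA x CP = 1031.7
All same sign? no

No, outside


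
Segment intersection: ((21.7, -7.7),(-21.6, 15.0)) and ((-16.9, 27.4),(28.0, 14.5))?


Cross products: d1=-1078.05, d2=-617.39, d3=-643.61, d4=-1104.27
d1*d2 < 0 and d3*d4 < 0? no

No, they don't intersect


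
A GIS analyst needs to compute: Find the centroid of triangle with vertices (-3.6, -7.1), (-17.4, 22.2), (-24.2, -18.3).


Centroid = ((x_A+x_B+x_C)/3, (y_A+y_B+y_C)/3)
= (((-3.6)+(-17.4)+(-24.2))/3, ((-7.1)+22.2+(-18.3))/3)
= (-15.0667, -1.0667)

(-15.0667, -1.0667)


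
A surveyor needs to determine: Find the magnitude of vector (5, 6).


|u| = sqrt(5^2 + 6^2) = sqrt(61) = 7.8102

7.8102


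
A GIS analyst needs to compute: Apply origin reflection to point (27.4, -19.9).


Reflection over origin: (x,y) -> (-x,-y)
(27.4, -19.9) -> (-27.4, 19.9)

(-27.4, 19.9)


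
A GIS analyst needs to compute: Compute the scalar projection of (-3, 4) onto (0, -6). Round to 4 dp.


u.v = -24, |v| = sqrt(36) = 6
Scalar projection = u.v / |v| = -24 / sqrt(36) = -4

-4


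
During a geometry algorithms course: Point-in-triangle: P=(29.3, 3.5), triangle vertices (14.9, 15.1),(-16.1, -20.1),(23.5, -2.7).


Cross products: AB x AP = 866.48, BC x BP = 144.6, CA x CP = -156.56
All same sign? no

No, outside


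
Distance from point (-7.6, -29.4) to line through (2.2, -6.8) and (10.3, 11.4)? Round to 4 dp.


|cross product| = 4.7
|line direction| = sqrt(396.85) = 19.9211
Distance = 4.7/sqrt(396.85) = 0.2359

0.2359


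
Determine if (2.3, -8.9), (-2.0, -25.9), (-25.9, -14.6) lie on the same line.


Cross product: ((-2)-2.3)*((-14.6)-(-8.9)) - ((-25.9)-(-8.9))*((-25.9)-2.3)
= -454.89

No, not collinear


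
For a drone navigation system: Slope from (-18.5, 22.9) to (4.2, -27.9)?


slope = (y2-y1)/(x2-x1) = ((-27.9)-22.9)/(4.2-(-18.5)) = (-50.8)/22.7 = -2.2379

-2.2379


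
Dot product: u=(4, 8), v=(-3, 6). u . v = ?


u . v = u_x*v_x + u_y*v_y = 4*(-3) + 8*6
= (-12) + 48 = 36

36


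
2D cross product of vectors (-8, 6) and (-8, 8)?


u x v = u_x*v_y - u_y*v_x = (-8)*8 - 6*(-8)
= (-64) - (-48) = -16

-16


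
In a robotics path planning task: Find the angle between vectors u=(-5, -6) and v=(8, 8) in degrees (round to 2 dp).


u.v = -88, |u| = sqrt(61) = 7.8102, |v| = sqrt(128) = 11.3137
cos(theta) = u.v/(|u||v|) = -88/sqrt(7808) = -0.995893
theta = acos(-0.995893) = 174.81 degrees

174.81 degrees
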